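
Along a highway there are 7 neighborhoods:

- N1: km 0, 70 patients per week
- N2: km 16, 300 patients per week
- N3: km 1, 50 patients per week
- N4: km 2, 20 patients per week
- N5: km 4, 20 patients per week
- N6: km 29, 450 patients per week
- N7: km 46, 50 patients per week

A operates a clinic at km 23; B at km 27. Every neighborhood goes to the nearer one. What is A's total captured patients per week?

460

The indifferent point is the midpoint (23+27)/2 = 25; neighborhoods left of it (closer to A at 23) go to A, those right go to B.
  N1 at 0 (w=70) → A
  N3 at 1 (w=50) → A
  N4 at 2 (w=20) → A
  N5 at 4 (w=20) → A
  N2 at 16 (w=300) → A
  N6 at 29 (w=450) → B
  N7 at 46 (w=50) → B
A captures 460; B captures 500.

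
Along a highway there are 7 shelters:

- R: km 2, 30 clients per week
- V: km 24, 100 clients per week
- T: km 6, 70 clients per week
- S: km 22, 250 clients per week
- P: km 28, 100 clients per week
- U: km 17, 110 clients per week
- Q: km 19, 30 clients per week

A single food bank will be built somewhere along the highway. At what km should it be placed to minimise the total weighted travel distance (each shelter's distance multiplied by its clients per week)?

x = 22

For a sum of weighted absolute distances on a line, the optimum is the weighted median (not the mean). Total weight W = 690; half-weight = 345.
Sort by position and accumulate weight:
  km 2 (R, w=30) → cum 30
  km 6 (T, w=70) → cum 100
  km 17 (U, w=110) → cum 210
  km 19 (Q, w=30) → cum 240
  km 22 (S, w=250) → cum 490  ≥ 345 → median here
  km 24 (V, w=100) → cum 590
  km 28 (P, w=100) → cum 690
Optimal location: km 22.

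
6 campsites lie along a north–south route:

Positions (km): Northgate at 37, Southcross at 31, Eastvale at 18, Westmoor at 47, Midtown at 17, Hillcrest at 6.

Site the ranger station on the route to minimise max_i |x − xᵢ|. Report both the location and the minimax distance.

The 1-center on a line is the midpoint of the two extreme points: leftmost at 6, rightmost at 47.
Optimal location = (6 + 47)/2 = 26.5; maximum distance = (47 − 6)/2 = 20.5.

location 26.5, max distance 20.5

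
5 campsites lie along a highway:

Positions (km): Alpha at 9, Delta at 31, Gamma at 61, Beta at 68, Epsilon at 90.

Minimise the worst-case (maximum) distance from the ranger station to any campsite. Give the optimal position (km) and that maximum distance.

The 1-center on a line is the midpoint of the two extreme points: leftmost at 9, rightmost at 90.
Optimal location = (9 + 90)/2 = 49.5; maximum distance = (90 − 9)/2 = 40.5.

location 49.5, max distance 40.5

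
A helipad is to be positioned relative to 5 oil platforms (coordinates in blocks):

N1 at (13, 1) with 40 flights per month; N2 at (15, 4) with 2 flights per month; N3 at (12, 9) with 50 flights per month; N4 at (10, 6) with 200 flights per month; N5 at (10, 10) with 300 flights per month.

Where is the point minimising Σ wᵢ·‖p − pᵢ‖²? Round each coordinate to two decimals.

The minimiser of Σwᵢ‖p−pᵢ‖² is the weighted centroid p* = (Σwᵢpᵢ)/(Σwᵢ).
Σwᵢ = 592.
Σwᵢxᵢ = 40·13 + 2·15 + 50·12 + 200·10 + 300·10 = 6150.
Σwᵢyᵢ = 40·1 + 2·4 + 50·9 + 200·6 + 300·10 = 4698.
x* = 6150/592 = 10.39, y* = 4698/592 = 7.94.

(10.39, 7.94)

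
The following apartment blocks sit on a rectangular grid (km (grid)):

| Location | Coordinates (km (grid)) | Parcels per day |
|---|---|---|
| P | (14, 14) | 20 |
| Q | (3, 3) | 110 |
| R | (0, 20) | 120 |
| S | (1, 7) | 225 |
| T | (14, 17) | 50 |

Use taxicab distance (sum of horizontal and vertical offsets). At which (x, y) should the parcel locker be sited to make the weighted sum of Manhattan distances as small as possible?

Manhattan distance separates: Σwᵢ(|x−xᵢ|+|y−yᵢ|) = Σwᵢ|x−xᵢ| + Σwᵢ|y−yᵢ|, so x and y are optimised independently as 1-D weighted medians.
Total weight W = 525; half = 262.5.
x-coordinate, sorted with cumulative weight:
  x=0 (R, w=120) cum 120
  x=1 (S, w=225) cum 345  ← median
  x=3 (Q, w=110) cum 455
  x=14 (P, w=20) cum 475
  x=14 (T, w=50) cum 525
⇒ x* = 1
y-coordinate, sorted with cumulative weight:
  y=3 (Q, w=110) cum 110
  y=7 (S, w=225) cum 335  ← median
  y=14 (P, w=20) cum 355
  y=17 (T, w=50) cum 405
  y=20 (R, w=120) cum 525
⇒ y* = 7

(1, 7)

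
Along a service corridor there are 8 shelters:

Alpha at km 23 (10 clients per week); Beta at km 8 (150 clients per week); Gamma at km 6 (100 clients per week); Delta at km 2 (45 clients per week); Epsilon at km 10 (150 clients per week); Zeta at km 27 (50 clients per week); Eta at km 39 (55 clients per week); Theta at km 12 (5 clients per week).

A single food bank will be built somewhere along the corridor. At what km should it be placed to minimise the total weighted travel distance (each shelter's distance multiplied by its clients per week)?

x = 8

For a sum of weighted absolute distances on a line, the optimum is the weighted median (not the mean). Total weight W = 565; half-weight = 282.5.
Sort by position and accumulate weight:
  km 2 (Delta, w=45) → cum 45
  km 6 (Gamma, w=100) → cum 145
  km 8 (Beta, w=150) → cum 295  ≥ 282.5 → median here
  km 10 (Epsilon, w=150) → cum 445
  km 12 (Theta, w=5) → cum 450
  km 23 (Alpha, w=10) → cum 460
  km 27 (Zeta, w=50) → cum 510
  km 39 (Eta, w=55) → cum 565
Optimal location: km 8.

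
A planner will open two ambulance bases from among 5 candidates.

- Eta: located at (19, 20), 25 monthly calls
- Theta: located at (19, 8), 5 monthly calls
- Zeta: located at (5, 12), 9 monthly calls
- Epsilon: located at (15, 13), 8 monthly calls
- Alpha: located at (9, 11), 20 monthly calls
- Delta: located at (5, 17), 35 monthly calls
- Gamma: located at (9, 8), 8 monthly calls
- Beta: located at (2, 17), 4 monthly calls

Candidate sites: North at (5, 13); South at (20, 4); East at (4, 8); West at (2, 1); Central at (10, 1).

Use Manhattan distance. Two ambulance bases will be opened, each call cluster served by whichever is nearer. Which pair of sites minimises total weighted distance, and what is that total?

{North, South}, total 899

Evaluate every pair (each demand assigned to the nearer of the two):
  {North, South}: total = 899
  {North, East}: total = 1017
  {North, Central}: total = 1046
  {North, West}: total = 1069
  {South, East}: total = 1201
  {East, West}: total = 1517
  {East, Central}: total = 1517
  {South, Central}: total = 1821
  {South, West}: total = 1869
  {West, Central}: total = 2055
Best pair: {North, South} with total 899.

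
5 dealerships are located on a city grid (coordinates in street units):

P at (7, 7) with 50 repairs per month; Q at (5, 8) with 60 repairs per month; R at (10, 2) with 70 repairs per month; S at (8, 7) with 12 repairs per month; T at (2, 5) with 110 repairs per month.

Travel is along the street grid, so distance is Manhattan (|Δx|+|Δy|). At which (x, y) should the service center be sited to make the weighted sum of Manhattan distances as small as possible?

(5, 5)

Manhattan distance separates: Σwᵢ(|x−xᵢ|+|y−yᵢ|) = Σwᵢ|x−xᵢ| + Σwᵢ|y−yᵢ|, so x and y are optimised independently as 1-D weighted medians.
Total weight W = 302; half = 151.
x-coordinate, sorted with cumulative weight:
  x=2 (T, w=110) cum 110
  x=5 (Q, w=60) cum 170  ← median
  x=7 (P, w=50) cum 220
  x=8 (S, w=12) cum 232
  x=10 (R, w=70) cum 302
⇒ x* = 5
y-coordinate, sorted with cumulative weight:
  y=2 (R, w=70) cum 70
  y=5 (T, w=110) cum 180  ← median
  y=7 (P, w=50) cum 230
  y=7 (S, w=12) cum 242
  y=8 (Q, w=60) cum 302
⇒ y* = 5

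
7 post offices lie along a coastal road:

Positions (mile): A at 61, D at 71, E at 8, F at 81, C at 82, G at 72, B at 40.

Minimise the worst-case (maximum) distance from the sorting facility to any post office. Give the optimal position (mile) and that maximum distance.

location 45, max distance 37

The 1-center on a line is the midpoint of the two extreme points: leftmost at 8, rightmost at 82.
Optimal location = (8 + 82)/2 = 45; maximum distance = (82 − 8)/2 = 37.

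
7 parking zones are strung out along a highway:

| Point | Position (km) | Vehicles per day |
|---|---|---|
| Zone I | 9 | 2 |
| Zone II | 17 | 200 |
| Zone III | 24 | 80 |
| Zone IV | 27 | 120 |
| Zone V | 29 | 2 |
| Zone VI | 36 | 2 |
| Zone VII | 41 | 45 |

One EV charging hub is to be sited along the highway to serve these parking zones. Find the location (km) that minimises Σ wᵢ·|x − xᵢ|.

x = 24

For a sum of weighted absolute distances on a line, the optimum is the weighted median (not the mean). Total weight W = 451; half-weight = 225.5.
Sort by position and accumulate weight:
  km 9 (Zone I, w=2) → cum 2
  km 17 (Zone II, w=200) → cum 202
  km 24 (Zone III, w=80) → cum 282  ≥ 225.5 → median here
  km 27 (Zone IV, w=120) → cum 402
  km 29 (Zone V, w=2) → cum 404
  km 36 (Zone VI, w=2) → cum 406
  km 41 (Zone VII, w=45) → cum 451
Optimal location: km 24.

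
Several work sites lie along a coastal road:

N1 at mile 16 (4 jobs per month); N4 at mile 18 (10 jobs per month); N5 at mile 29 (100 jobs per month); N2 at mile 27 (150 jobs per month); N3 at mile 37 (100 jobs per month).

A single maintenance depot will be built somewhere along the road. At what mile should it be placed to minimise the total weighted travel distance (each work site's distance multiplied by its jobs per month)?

For a sum of weighted absolute distances on a line, the optimum is the weighted median (not the mean). Total weight W = 364; half-weight = 182.
Sort by position and accumulate weight:
  mile 16 (N1, w=4) → cum 4
  mile 18 (N4, w=10) → cum 14
  mile 27 (N2, w=150) → cum 164
  mile 29 (N5, w=100) → cum 264  ≥ 182 → median here
  mile 37 (N3, w=100) → cum 364
Optimal location: mile 29.

x = 29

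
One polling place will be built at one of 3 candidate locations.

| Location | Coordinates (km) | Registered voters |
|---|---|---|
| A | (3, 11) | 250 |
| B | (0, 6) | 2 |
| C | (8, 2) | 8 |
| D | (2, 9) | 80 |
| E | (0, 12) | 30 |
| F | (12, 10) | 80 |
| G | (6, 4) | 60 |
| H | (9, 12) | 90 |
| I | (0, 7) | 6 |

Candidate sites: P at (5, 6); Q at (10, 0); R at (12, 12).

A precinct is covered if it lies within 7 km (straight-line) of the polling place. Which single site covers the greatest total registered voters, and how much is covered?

P, covering 406

Coverage radius r = 7 km; a point is covered iff (Δx)²+(Δy)² ≤ 7² = 49.
  P (5, 6): covers {A, B, C, D, G, I} → 406
  Q (10, 0): covers {C, G} → 68
  R (12, 12): covers {F, H} → 170
Maximum coverage at P: 406 registered voters.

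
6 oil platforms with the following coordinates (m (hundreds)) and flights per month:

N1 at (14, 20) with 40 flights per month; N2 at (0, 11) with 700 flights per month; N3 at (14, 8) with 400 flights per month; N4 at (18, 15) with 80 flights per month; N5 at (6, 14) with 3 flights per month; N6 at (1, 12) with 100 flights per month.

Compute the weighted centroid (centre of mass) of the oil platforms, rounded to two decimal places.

The minimiser of Σwᵢ‖p−pᵢ‖² is the weighted centroid p* = (Σwᵢpᵢ)/(Σwᵢ).
Σwᵢ = 1323.
Σwᵢxᵢ = 40·14 + 700·0 + 400·14 + 80·18 + 3·6 + 100·1 = 7718.
Σwᵢyᵢ = 40·20 + 700·11 + 400·8 + 80·15 + 3·14 + 100·12 = 14142.
x* = 7718/1323 = 5.83, y* = 14142/1323 = 10.69.

(5.83, 10.69)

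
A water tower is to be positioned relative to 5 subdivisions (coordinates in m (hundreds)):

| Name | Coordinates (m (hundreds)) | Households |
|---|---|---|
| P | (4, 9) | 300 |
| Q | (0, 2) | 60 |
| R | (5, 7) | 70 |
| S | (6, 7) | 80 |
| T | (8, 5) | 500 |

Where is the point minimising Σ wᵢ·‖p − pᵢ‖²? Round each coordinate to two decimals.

(5.97, 6.31)

The minimiser of Σwᵢ‖p−pᵢ‖² is the weighted centroid p* = (Σwᵢpᵢ)/(Σwᵢ).
Σwᵢ = 1010.
Σwᵢxᵢ = 300·4 + 60·0 + 70·5 + 80·6 + 500·8 = 6030.
Σwᵢyᵢ = 300·9 + 60·2 + 70·7 + 80·7 + 500·5 = 6370.
x* = 6030/1010 = 5.97, y* = 6370/1010 = 6.31.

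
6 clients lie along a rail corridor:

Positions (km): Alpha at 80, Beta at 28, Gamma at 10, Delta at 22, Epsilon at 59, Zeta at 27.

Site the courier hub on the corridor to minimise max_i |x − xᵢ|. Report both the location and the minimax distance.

location 45, max distance 35

The 1-center on a line is the midpoint of the two extreme points: leftmost at 10, rightmost at 80.
Optimal location = (10 + 80)/2 = 45; maximum distance = (80 − 10)/2 = 35.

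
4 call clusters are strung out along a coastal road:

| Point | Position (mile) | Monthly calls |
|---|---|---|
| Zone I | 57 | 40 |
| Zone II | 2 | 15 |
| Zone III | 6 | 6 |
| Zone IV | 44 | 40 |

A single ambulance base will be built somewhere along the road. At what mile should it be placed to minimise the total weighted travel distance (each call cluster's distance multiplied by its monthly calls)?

x = 44

For a sum of weighted absolute distances on a line, the optimum is the weighted median (not the mean). Total weight W = 101; half-weight = 50.5.
Sort by position and accumulate weight:
  mile 2 (Zone II, w=15) → cum 15
  mile 6 (Zone III, w=6) → cum 21
  mile 44 (Zone IV, w=40) → cum 61  ≥ 50.5 → median here
  mile 57 (Zone I, w=40) → cum 101
Optimal location: mile 44.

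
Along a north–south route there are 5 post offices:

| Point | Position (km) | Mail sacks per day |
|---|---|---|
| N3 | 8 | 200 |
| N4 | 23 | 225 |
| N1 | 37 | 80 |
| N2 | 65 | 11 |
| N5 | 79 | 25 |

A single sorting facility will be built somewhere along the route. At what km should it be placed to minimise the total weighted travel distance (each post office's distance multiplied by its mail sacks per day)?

x = 23

For a sum of weighted absolute distances on a line, the optimum is the weighted median (not the mean). Total weight W = 541; half-weight = 270.5.
Sort by position and accumulate weight:
  km 8 (N3, w=200) → cum 200
  km 23 (N4, w=225) → cum 425  ≥ 270.5 → median here
  km 37 (N1, w=80) → cum 505
  km 65 (N2, w=11) → cum 516
  km 79 (N5, w=25) → cum 541
Optimal location: km 23.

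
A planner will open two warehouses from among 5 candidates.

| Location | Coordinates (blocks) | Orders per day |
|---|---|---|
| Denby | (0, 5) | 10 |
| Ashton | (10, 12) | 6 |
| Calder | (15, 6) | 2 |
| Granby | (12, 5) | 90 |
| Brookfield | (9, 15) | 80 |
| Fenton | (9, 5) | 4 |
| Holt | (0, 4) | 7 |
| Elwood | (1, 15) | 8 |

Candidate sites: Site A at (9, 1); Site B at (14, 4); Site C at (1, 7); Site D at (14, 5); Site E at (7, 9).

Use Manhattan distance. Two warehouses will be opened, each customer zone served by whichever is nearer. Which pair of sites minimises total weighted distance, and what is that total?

{Site D, Site E}, total 1170

Evaluate every pair (each demand assigned to the nearer of the two):
  {Site D, Site E}: total = 1170
  {Site B, Site E}: total = 1266
  {Site C, Site D}: total = 1592
  {Site A, Site E}: total = 1634
  {Site C, Site E}: total = 1654
  {Site B, Site C}: total = 1774
  {Site A, Site D}: total = 1776
  {Site A, Site B}: total = 1874
  {Site B, Site D}: total = 1892
  {Site A, Site C}: total = 1982
Best pair: {Site D, Site E} with total 1170.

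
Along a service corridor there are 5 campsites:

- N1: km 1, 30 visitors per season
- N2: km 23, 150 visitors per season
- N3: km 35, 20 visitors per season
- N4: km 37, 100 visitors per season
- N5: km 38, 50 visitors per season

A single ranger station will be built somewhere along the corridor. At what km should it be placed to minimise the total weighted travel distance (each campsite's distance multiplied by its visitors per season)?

For a sum of weighted absolute distances on a line, the optimum is the weighted median (not the mean). Total weight W = 350; half-weight = 175.
Sort by position and accumulate weight:
  km 1 (N1, w=30) → cum 30
  km 23 (N2, w=150) → cum 180  ≥ 175 → median here
  km 35 (N3, w=20) → cum 200
  km 37 (N4, w=100) → cum 300
  km 38 (N5, w=50) → cum 350
Optimal location: km 23.

x = 23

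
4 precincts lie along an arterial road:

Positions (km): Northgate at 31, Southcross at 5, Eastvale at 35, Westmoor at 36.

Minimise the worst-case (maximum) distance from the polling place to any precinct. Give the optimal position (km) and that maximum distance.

location 20.5, max distance 15.5

The 1-center on a line is the midpoint of the two extreme points: leftmost at 5, rightmost at 36.
Optimal location = (5 + 36)/2 = 20.5; maximum distance = (36 − 5)/2 = 15.5.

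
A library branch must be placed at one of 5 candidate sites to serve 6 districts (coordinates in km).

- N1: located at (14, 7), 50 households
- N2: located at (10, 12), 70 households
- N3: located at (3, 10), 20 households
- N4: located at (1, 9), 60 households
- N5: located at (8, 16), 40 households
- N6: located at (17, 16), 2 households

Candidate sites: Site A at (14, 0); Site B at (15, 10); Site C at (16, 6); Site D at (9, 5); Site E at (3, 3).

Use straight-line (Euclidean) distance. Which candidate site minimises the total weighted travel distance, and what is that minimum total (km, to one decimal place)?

Total weighted distance at each candidate:
  Site A (14, 0): total = 3197.5
  Site B (15, 10): total = 1998.6
  Site C (16, 6): total = 2428.0
  Site D (9, 5): total = 1926.1
  Site E (3, 3): total = 2498.2
Minimum is at Site D with total 1926.1 km.

Site D, total 1926.1 km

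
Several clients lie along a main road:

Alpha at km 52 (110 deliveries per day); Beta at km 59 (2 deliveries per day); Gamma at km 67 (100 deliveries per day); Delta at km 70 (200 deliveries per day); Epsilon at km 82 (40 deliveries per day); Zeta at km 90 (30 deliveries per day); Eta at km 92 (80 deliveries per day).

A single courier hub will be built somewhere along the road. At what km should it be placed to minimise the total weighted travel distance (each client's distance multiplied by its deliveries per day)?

For a sum of weighted absolute distances on a line, the optimum is the weighted median (not the mean). Total weight W = 562; half-weight = 281.
Sort by position and accumulate weight:
  km 52 (Alpha, w=110) → cum 110
  km 59 (Beta, w=2) → cum 112
  km 67 (Gamma, w=100) → cum 212
  km 70 (Delta, w=200) → cum 412  ≥ 281 → median here
  km 82 (Epsilon, w=40) → cum 452
  km 90 (Zeta, w=30) → cum 482
  km 92 (Eta, w=80) → cum 562
Optimal location: km 70.

x = 70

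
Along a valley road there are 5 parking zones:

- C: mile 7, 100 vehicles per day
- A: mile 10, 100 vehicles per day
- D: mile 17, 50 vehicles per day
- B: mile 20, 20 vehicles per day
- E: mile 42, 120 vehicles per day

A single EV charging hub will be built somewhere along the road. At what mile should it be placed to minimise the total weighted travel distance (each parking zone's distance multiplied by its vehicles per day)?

x = 10

For a sum of weighted absolute distances on a line, the optimum is the weighted median (not the mean). Total weight W = 390; half-weight = 195.
Sort by position and accumulate weight:
  mile 7 (C, w=100) → cum 100
  mile 10 (A, w=100) → cum 200  ≥ 195 → median here
  mile 17 (D, w=50) → cum 250
  mile 20 (B, w=20) → cum 270
  mile 42 (E, w=120) → cum 390
Optimal location: mile 10.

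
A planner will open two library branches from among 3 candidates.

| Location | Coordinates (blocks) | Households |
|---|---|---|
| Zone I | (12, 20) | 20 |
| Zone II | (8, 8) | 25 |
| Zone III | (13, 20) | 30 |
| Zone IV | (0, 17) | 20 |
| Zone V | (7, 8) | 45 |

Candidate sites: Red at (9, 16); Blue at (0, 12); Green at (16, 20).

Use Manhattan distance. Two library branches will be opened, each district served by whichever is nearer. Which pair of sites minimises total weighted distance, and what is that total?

{Red, Green}, total 1045

Evaluate every pair (each demand assigned to the nearer of the two):
  {Red, Green}: total = 1045
  {Blue, Green}: total = 1065
  {Red, Blue}: total = 1155
Best pair: {Red, Green} with total 1045.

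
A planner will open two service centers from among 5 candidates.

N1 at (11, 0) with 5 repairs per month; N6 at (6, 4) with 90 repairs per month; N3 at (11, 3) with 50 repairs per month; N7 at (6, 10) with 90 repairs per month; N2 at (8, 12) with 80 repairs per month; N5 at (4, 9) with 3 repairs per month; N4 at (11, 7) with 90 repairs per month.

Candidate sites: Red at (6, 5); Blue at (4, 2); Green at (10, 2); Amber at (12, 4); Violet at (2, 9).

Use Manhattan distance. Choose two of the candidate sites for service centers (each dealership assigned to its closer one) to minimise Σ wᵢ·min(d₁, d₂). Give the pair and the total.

{Red, Amber}, total 1763

Evaluate every pair (each demand assigned to the nearer of the two):
  {Red, Amber}: total = 1763
  {Red, Green}: total = 1933
  {Amber, Violet}: total = 2201
  {Red, Violet}: total = 2296
  {Red, Blue}: total = 2303
  {Green, Violet}: total = 2371
  {Blue, Amber}: total = 2726
  {Blue, Green}: total = 2896
  {Blue, Violet}: total = 2971
  {Green, Amber}: total = 3094
Best pair: {Red, Amber} with total 1763.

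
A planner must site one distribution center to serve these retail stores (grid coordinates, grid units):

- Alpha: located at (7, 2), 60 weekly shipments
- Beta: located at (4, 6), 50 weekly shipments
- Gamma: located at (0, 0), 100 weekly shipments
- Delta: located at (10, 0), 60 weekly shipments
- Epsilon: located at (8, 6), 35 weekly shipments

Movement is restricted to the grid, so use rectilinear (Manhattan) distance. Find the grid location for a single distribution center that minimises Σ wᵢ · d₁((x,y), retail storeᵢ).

Manhattan distance separates: Σwᵢ(|x−xᵢ|+|y−yᵢ|) = Σwᵢ|x−xᵢ| + Σwᵢ|y−yᵢ|, so x and y are optimised independently as 1-D weighted medians.
Total weight W = 305; half = 152.5.
x-coordinate, sorted with cumulative weight:
  x=0 (Gamma, w=100) cum 100
  x=4 (Beta, w=50) cum 150
  x=7 (Alpha, w=60) cum 210  ← median
  x=8 (Epsilon, w=35) cum 245
  x=10 (Delta, w=60) cum 305
⇒ x* = 7
y-coordinate, sorted with cumulative weight:
  y=0 (Gamma, w=100) cum 100
  y=0 (Delta, w=60) cum 160  ← median
  y=2 (Alpha, w=60) cum 220
  y=6 (Beta, w=50) cum 270
  y=6 (Epsilon, w=35) cum 305
⇒ y* = 0

(7, 0)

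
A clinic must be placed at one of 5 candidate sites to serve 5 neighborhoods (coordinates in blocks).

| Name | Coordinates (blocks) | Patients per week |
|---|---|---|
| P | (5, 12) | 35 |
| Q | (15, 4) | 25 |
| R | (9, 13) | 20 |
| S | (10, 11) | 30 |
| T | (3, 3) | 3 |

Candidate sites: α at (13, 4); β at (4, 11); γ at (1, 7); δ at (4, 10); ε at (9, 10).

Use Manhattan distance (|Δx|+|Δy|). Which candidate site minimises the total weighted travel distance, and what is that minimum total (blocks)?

ε, total 669 blocks

Total weighted distance at each candidate:
  α (13, 4): total = 1203
  β (4, 11): total = 867
  γ (1, 7): total = 1428
  δ (4, 10): total = 924
  ε (9, 10): total = 669
Minimum is at ε with total 669 blocks.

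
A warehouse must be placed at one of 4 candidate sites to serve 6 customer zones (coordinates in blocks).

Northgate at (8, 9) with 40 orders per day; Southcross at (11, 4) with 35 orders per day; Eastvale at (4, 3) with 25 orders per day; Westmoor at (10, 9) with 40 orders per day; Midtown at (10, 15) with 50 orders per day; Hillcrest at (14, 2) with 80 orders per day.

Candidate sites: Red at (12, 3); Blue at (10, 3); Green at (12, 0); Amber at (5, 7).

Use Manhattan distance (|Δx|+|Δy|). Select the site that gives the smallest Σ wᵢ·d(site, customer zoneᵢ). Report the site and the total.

Blue, total 1780 blocks

Total weighted distance at each candidate:
  Red (12, 3): total = 1930
  Blue (10, 3): total = 1780
  Green (12, 0): total = 2580
  Amber (5, 7): total = 2690
Minimum is at Blue with total 1780 blocks.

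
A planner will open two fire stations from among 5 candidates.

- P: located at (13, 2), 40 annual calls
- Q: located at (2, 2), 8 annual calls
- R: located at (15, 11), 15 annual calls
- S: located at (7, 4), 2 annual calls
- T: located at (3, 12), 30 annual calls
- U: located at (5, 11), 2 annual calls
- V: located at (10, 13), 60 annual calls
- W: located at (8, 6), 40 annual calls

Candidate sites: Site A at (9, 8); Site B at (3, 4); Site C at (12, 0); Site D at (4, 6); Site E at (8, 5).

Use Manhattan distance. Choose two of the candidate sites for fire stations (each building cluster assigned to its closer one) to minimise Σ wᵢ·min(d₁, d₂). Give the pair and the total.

{Site A, Site C}, total 1157

Evaluate every pair (each demand assigned to the nearer of the two):
  {Site A, Site C}: total = 1157
  {Site A, Site E}: total = 1245
  {Site A, Site D}: total = 1295
  {Site A, Site B}: total = 1301
  {Site C, Site E}: total = 1409
  {Site D, Site E}: total = 1429
  {Site B, Site E}: total = 1441
  {Site C, Site D}: total = 1550
  {Site B, Site C}: total = 1800
  {Site B, Site D}: total = 1914
Best pair: {Site A, Site C} with total 1157.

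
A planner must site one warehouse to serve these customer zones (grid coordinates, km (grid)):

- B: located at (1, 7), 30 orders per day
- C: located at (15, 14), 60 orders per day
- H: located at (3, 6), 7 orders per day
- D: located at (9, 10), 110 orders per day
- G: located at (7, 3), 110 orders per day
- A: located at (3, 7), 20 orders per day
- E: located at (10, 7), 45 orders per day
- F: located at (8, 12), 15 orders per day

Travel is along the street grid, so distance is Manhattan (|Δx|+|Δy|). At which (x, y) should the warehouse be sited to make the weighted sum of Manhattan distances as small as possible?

Manhattan distance separates: Σwᵢ(|x−xᵢ|+|y−yᵢ|) = Σwᵢ|x−xᵢ| + Σwᵢ|y−yᵢ|, so x and y are optimised independently as 1-D weighted medians.
Total weight W = 397; half = 198.5.
x-coordinate, sorted with cumulative weight:
  x=1 (B, w=30) cum 30
  x=3 (H, w=7) cum 37
  x=3 (A, w=20) cum 57
  x=7 (G, w=110) cum 167
  x=8 (F, w=15) cum 182
  x=9 (D, w=110) cum 292  ← median
  x=10 (E, w=45) cum 337
  x=15 (C, w=60) cum 397
⇒ x* = 9
y-coordinate, sorted with cumulative weight:
  y=3 (G, w=110) cum 110
  y=6 (H, w=7) cum 117
  y=7 (B, w=30) cum 147
  y=7 (A, w=20) cum 167
  y=7 (E, w=45) cum 212  ← median
  y=10 (D, w=110) cum 322
  y=12 (F, w=15) cum 337
  y=14 (C, w=60) cum 397
⇒ y* = 7

(9, 7)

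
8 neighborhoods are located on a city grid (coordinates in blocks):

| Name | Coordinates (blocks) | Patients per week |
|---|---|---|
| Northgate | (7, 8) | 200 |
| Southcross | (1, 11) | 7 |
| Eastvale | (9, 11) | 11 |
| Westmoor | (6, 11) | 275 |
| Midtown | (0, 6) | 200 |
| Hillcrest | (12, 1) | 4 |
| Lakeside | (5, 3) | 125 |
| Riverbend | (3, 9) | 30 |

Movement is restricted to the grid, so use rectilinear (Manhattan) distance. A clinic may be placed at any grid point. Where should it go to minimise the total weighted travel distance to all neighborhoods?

Manhattan distance separates: Σwᵢ(|x−xᵢ|+|y−yᵢ|) = Σwᵢ|x−xᵢ| + Σwᵢ|y−yᵢ|, so x and y are optimised independently as 1-D weighted medians.
Total weight W = 852; half = 426.
x-coordinate, sorted with cumulative weight:
  x=0 (Midtown, w=200) cum 200
  x=1 (Southcross, w=7) cum 207
  x=3 (Riverbend, w=30) cum 237
  x=5 (Lakeside, w=125) cum 362
  x=6 (Westmoor, w=275) cum 637  ← median
  x=7 (Northgate, w=200) cum 837
  x=9 (Eastvale, w=11) cum 848
  x=12 (Hillcrest, w=4) cum 852
⇒ x* = 6
y-coordinate, sorted with cumulative weight:
  y=1 (Hillcrest, w=4) cum 4
  y=3 (Lakeside, w=125) cum 129
  y=6 (Midtown, w=200) cum 329
  y=8 (Northgate, w=200) cum 529  ← median
  y=9 (Riverbend, w=30) cum 559
  y=11 (Southcross, w=7) cum 566
  y=11 (Eastvale, w=11) cum 577
  y=11 (Westmoor, w=275) cum 852
⇒ y* = 8

(6, 8)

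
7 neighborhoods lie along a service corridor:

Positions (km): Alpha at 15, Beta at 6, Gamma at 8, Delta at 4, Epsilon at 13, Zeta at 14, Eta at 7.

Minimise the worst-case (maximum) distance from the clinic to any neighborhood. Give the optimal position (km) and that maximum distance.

location 9.5, max distance 5.5

The 1-center on a line is the midpoint of the two extreme points: leftmost at 4, rightmost at 15.
Optimal location = (4 + 15)/2 = 9.5; maximum distance = (15 − 4)/2 = 5.5.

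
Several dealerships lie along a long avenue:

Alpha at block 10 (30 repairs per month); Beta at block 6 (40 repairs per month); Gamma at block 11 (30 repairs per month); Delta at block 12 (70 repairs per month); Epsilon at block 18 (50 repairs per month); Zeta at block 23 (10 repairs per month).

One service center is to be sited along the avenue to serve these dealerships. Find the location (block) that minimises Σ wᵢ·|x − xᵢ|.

x = 12

For a sum of weighted absolute distances on a line, the optimum is the weighted median (not the mean). Total weight W = 230; half-weight = 115.
Sort by position and accumulate weight:
  block 6 (Beta, w=40) → cum 40
  block 10 (Alpha, w=30) → cum 70
  block 11 (Gamma, w=30) → cum 100
  block 12 (Delta, w=70) → cum 170  ≥ 115 → median here
  block 18 (Epsilon, w=50) → cum 220
  block 23 (Zeta, w=10) → cum 230
Optimal location: block 12.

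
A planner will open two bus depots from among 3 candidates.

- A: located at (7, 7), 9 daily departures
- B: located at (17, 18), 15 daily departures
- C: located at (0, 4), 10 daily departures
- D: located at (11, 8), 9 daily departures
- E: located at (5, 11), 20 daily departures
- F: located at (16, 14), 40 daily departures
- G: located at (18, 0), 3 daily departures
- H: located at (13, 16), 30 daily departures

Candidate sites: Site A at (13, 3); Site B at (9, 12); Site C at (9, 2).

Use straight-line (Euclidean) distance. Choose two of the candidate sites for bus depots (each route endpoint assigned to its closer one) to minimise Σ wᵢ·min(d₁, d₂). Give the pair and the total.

{Site B, Site C}, total 901.9

Evaluate every pair (each demand assigned to the nearer of the two):
  {Site B, Site C}: total = 901.9
  {Site A, Site B}: total = 920.0
  {Site A, Site C}: total = 1482.5
Best pair: {Site B, Site C} with total 901.9.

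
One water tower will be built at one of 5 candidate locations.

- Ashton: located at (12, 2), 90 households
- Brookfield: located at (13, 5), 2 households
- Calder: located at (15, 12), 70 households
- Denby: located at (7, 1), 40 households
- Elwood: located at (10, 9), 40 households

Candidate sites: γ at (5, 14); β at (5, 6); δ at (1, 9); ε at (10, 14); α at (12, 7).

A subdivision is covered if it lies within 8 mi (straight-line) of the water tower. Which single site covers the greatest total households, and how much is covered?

α, covering 242

Coverage radius r = 8 mi; a point is covered iff (Δx)²+(Δy)² ≤ 8² = 64.
  γ (5, 14): covers {Elwood} → 40
  β (5, 6): covers {Denby, Elwood} → 80
  δ (1, 9): covers {none} → 0
  ε (10, 14): covers {Calder, Elwood} → 110
  α (12, 7): covers {Ashton, Brookfield, Calder, Denby, Elwood} → 242
Maximum coverage at α: 242 households.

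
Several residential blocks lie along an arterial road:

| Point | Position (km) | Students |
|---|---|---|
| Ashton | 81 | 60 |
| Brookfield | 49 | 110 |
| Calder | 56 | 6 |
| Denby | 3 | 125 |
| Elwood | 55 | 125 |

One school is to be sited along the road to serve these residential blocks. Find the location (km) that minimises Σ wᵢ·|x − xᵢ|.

For a sum of weighted absolute distances on a line, the optimum is the weighted median (not the mean). Total weight W = 426; half-weight = 213.
Sort by position and accumulate weight:
  km 3 (Denby, w=125) → cum 125
  km 49 (Brookfield, w=110) → cum 235  ≥ 213 → median here
  km 55 (Elwood, w=125) → cum 360
  km 56 (Calder, w=6) → cum 366
  km 81 (Ashton, w=60) → cum 426
Optimal location: km 49.

x = 49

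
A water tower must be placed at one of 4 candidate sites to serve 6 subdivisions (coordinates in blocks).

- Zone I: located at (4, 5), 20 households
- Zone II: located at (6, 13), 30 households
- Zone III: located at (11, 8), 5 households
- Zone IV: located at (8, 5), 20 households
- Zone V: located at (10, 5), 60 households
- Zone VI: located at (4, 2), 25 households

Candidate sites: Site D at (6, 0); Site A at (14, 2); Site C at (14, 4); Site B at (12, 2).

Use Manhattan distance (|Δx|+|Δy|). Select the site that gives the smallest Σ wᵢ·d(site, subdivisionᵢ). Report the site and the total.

Total weighted distance at each candidate:
  Site D (6, 0): total = 1375
  Site A (14, 2): total = 1725
  Site C (14, 4): total = 1505
  Site B (12, 2): total = 1405
Minimum is at Site D with total 1375 blocks.

Site D, total 1375 blocks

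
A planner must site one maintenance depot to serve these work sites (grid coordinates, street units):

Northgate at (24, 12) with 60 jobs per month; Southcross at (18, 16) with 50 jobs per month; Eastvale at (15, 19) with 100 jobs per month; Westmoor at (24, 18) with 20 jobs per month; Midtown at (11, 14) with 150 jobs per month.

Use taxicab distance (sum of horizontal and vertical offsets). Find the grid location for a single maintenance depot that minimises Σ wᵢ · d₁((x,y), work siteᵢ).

(15, 14)

Manhattan distance separates: Σwᵢ(|x−xᵢ|+|y−yᵢ|) = Σwᵢ|x−xᵢ| + Σwᵢ|y−yᵢ|, so x and y are optimised independently as 1-D weighted medians.
Total weight W = 380; half = 190.
x-coordinate, sorted with cumulative weight:
  x=11 (Midtown, w=150) cum 150
  x=15 (Eastvale, w=100) cum 250  ← median
  x=18 (Southcross, w=50) cum 300
  x=24 (Northgate, w=60) cum 360
  x=24 (Westmoor, w=20) cum 380
⇒ x* = 15
y-coordinate, sorted with cumulative weight:
  y=12 (Northgate, w=60) cum 60
  y=14 (Midtown, w=150) cum 210  ← median
  y=16 (Southcross, w=50) cum 260
  y=18 (Westmoor, w=20) cum 280
  y=19 (Eastvale, w=100) cum 380
⇒ y* = 14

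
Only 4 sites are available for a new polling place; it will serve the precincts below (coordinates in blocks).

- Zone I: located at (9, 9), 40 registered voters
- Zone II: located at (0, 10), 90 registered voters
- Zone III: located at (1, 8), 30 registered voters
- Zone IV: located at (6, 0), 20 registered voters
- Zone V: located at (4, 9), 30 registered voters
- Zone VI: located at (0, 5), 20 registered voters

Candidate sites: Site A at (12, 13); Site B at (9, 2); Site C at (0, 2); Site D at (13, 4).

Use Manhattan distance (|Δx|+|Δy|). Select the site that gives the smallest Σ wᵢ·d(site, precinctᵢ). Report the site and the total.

Total weighted distance at each candidate:
  Site A (12, 13): total = 3250
  Site B (9, 2): total = 2930
  Site C (0, 2): total = 2120
  Site D (13, 4): total = 3470
Minimum is at Site C with total 2120 blocks.

Site C, total 2120 blocks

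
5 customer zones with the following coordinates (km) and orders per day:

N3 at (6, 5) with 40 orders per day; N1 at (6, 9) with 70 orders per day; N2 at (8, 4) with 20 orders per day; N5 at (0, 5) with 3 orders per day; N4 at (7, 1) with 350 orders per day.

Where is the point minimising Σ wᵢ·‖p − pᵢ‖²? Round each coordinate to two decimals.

(6.77, 2.64)

The minimiser of Σwᵢ‖p−pᵢ‖² is the weighted centroid p* = (Σwᵢpᵢ)/(Σwᵢ).
Σwᵢ = 483.
Σwᵢxᵢ = 40·6 + 70·6 + 20·8 + 3·0 + 350·7 = 3270.
Σwᵢyᵢ = 40·5 + 70·9 + 20·4 + 3·5 + 350·1 = 1275.
x* = 3270/483 = 6.77, y* = 1275/483 = 2.64.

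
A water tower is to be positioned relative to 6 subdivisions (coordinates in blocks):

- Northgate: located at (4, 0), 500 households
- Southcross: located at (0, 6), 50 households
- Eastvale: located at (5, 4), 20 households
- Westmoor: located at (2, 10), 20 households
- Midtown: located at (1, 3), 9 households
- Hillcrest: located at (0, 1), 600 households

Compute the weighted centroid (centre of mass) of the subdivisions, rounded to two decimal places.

(1.79, 1.01)

The minimiser of Σwᵢ‖p−pᵢ‖² is the weighted centroid p* = (Σwᵢpᵢ)/(Σwᵢ).
Σwᵢ = 1199.
Σwᵢxᵢ = 500·4 + 50·0 + 20·5 + 20·2 + 9·1 + 600·0 = 2149.
Σwᵢyᵢ = 500·0 + 50·6 + 20·4 + 20·10 + 9·3 + 600·1 = 1207.
x* = 2149/1199 = 1.79, y* = 1207/1199 = 1.01.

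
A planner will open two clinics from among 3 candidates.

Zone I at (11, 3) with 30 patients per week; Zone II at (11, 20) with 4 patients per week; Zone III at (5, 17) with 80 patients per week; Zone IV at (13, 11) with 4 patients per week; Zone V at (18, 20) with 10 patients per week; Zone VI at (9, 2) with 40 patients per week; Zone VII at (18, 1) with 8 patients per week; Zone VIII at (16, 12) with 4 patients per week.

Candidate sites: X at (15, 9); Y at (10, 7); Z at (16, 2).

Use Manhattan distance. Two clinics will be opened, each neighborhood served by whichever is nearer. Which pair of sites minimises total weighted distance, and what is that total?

{X, Y}, total 1906

Evaluate every pair (each demand assigned to the nearer of the two):
  {X, Y}: total = 1906
  {Y, Z}: total = 1938
  {X, Z}: total = 2156
Best pair: {X, Y} with total 1906.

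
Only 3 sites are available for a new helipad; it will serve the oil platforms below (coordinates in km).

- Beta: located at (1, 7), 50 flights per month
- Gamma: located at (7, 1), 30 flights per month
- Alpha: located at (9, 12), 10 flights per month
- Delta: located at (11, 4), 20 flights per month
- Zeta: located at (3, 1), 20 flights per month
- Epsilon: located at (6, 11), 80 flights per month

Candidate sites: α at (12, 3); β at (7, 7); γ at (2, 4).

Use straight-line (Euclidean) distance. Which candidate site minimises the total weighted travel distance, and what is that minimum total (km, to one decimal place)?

Total weighted distance at each candidate:
  α (12, 3): total = 1854.3
  β (7, 7): total = 1107.9
  γ (2, 4): total = 1327.6
Minimum is at β with total 1107.9 km.

β, total 1107.9 km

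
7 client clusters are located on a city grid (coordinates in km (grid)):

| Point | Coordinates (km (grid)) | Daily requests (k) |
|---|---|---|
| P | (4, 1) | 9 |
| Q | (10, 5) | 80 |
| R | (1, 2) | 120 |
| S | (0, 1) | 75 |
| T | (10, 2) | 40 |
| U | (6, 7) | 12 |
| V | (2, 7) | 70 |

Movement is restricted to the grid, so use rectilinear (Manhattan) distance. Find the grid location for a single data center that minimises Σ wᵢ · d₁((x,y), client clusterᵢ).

(2, 2)

Manhattan distance separates: Σwᵢ(|x−xᵢ|+|y−yᵢ|) = Σwᵢ|x−xᵢ| + Σwᵢ|y−yᵢ|, so x and y are optimised independently as 1-D weighted medians.
Total weight W = 406; half = 203.
x-coordinate, sorted with cumulative weight:
  x=0 (S, w=75) cum 75
  x=1 (R, w=120) cum 195
  x=2 (V, w=70) cum 265  ← median
  x=4 (P, w=9) cum 274
  x=6 (U, w=12) cum 286
  x=10 (Q, w=80) cum 366
  x=10 (T, w=40) cum 406
⇒ x* = 2
y-coordinate, sorted with cumulative weight:
  y=1 (P, w=9) cum 9
  y=1 (S, w=75) cum 84
  y=2 (R, w=120) cum 204  ← median
  y=2 (T, w=40) cum 244
  y=5 (Q, w=80) cum 324
  y=7 (U, w=12) cum 336
  y=7 (V, w=70) cum 406
⇒ y* = 2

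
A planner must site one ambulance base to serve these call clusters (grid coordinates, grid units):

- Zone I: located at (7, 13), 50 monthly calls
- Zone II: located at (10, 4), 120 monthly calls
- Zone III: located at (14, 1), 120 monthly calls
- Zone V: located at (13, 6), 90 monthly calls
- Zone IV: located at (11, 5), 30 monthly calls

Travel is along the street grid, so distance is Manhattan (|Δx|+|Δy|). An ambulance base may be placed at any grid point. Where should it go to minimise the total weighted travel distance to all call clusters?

(13, 4)

Manhattan distance separates: Σwᵢ(|x−xᵢ|+|y−yᵢ|) = Σwᵢ|x−xᵢ| + Σwᵢ|y−yᵢ|, so x and y are optimised independently as 1-D weighted medians.
Total weight W = 410; half = 205.
x-coordinate, sorted with cumulative weight:
  x=7 (Zone I, w=50) cum 50
  x=10 (Zone II, w=120) cum 170
  x=11 (Zone IV, w=30) cum 200
  x=13 (Zone V, w=90) cum 290  ← median
  x=14 (Zone III, w=120) cum 410
⇒ x* = 13
y-coordinate, sorted with cumulative weight:
  y=1 (Zone III, w=120) cum 120
  y=4 (Zone II, w=120) cum 240  ← median
  y=5 (Zone IV, w=30) cum 270
  y=6 (Zone V, w=90) cum 360
  y=13 (Zone I, w=50) cum 410
⇒ y* = 4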